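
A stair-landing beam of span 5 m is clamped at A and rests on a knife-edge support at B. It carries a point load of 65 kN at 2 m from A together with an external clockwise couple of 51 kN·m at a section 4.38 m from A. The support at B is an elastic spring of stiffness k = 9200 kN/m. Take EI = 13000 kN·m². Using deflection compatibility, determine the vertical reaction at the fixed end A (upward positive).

R_A = 37.35 kN

Remove the prop at B; the released (primary) structure is a cantilever built in at A.
Primary-structure tip deflection at B by superposition:
  point load 65 at a = 2: Pa²(3L − a)/(6EI) = 563.3/EI
  clockwise couple 51 at a = 4.38: M₀a(2L − a)/(2EI) = 627.7/EI
  δ_0 = 1191/EI
Flexibility coefficient — unit upward force at B: δ_{BB} = L³/(3EI) = 41.67/EI.
With EI = 13000 kN·m²: δ_0 = 0.091618 m and δ_{BB} = 0.003205 m/kN.
Compatibility — the spring shortens by R_B/k under the reaction it provides: δ_0 − R_B·δ_{BB} = R_B/k. With 1/k = 0.000109 m/kN, R_B = δ_0 / (δ_{BB} + 1/k) = 0.091618 / (0.003205 + 0.000109) = 27.65 kN.
Vertical equilibrium: R_A = ΣP − R_B = 65 − 27.65 = 37.35 kN.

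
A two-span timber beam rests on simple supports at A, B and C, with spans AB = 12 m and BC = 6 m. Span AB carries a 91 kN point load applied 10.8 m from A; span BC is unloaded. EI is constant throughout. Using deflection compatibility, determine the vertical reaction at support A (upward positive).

Insert a hinge at B; M_B is the redundant, and each span becomes simply supported.
End slopes at the hinge B, treating each span as simply supported:
  span AB: point load 91 at a = 10.8: Pab(L + a)/(6LEI) = 373.5/EI
  relative rotation θ_0 = (373.5 + 0)/EI = 373.5/EI
A unit hogging moment at B produces rotation L₁/(3EI) + L₂/(3EI) = 6/EI.
Compatibility: M_B·(L₁+L₂)/(3EI) = θ_0, giving M_B = 62.24 kN·m (hogging).
Span AB, ΣM about A with M_B applied at B: R_B^{AB}·12 = 982.8 + 62.24, so R_B^{AB} = 87.09 kN and R_A = 91 − 87.09 = 3.913 kN.

R_A = 3.913 kN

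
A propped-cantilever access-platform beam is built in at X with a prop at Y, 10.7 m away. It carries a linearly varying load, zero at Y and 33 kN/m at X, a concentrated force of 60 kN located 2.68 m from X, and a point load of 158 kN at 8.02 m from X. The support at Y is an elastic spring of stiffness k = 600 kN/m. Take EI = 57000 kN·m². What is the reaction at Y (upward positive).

Choose R_Y as the redundant. The primary structure is the cantilever fixed at X.
Primary-structure tip deflection at Y by superposition:
  triangular load, peak 33 at the fixed end: w₀L⁴/(30EI) = 14419/EI
  point load 60 at a = 2.68: Pa²(3L − a)/(6EI) = 2113/EI
  point load 158 at a = 8.02: Pa²(3L − a)/(6EI) = 40786/EI
  δ_0 = 57318/EI
Flexibility coefficient — unit upward force at Y: δ_{YY} = L³/(3EI) = 408.3/EI.
With EI = 57000 kN·m²: δ_0 = 1.0056 m and δ_{YY} = 0.007164 m/kN.
Compatibility — the spring shortens by R_Y/k under the reaction it provides: δ_0 − R_Y·δ_{YY} = R_Y/k. With 1/k = 0.001667 m/kN, R_Y = δ_0 / (δ_{YY} + 1/k) = 1.0056 / (0.007164 + 0.001667) = 113.9 kN.

R_Y = 113.9 kN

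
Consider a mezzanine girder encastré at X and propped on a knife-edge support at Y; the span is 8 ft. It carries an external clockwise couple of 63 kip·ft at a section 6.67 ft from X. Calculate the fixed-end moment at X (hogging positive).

M_X = -28.89 kip·ft

Remove the prop at Y; the released (primary) structure is a cantilever built in at X.
Free-end deflection of the primary structure under the applied loading (downward +):
  clockwise couple 63 at a = 6.67: M₀a(2L − a)/(2EI) = 1960/EI
Tip deflection under a unit load at Y: L³/(3EI) = 170.7/EI.
Compatibility at Y: δ_0 − R_Y·δ_{YY} = 0, so R_Y = 1960/170.7 = 11.49 kip.
Moment equilibrium about X: M_X = Σ(load moments about X) − R_Y·L = 63 − 11.49×8 = -28.89 kip·ft.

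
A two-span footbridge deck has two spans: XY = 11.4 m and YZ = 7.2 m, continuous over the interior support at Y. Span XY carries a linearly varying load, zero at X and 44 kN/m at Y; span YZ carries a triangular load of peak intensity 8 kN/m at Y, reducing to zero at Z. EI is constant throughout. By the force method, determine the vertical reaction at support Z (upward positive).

R_Z = -24.34 kN

Take M_Y as the redundant. Released structure: two simple spans XY and YZ with a hinge at Y.
End slopes at the hinge Y, treating each span as simply supported:
  span XY: triangular load, peak 44: w₀L³/(45EI) = 1449/EI
  span YZ: triangular load, peak 8: w₀L³/(45EI) = 66.36/EI
  relative rotation θ_0 = (1449 + 66.36)/EI = 1515/EI
A unit hogging moment at Y produces rotation L₁/(3EI) + L₂/(3EI) = 6.2/EI.
Slope continuity at Y: θ_0 = M_Y·6.2/EI, so M_Y = 1515/6.2 = 244.4 kN·m (hogging).
Span YZ, ΣM about Z: R_Y^{YZ}·7.2 = 138.2 + 244.4, so R_Y^{YZ} = 53.14 kN and R_Z = 28.8 − 53.14 = -24.34 kN.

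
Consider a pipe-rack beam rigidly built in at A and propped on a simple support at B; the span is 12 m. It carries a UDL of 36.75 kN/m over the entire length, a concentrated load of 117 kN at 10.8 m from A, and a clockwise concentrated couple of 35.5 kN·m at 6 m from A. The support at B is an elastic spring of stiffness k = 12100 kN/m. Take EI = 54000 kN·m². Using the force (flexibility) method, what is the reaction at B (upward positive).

Release the roller at B. Primary structure: cantilever fixed at A.
Downward deflection at the released point B due to the loads:
  UDL 36.75: wL⁴/(8EI) = 95256/EI
  point load 117 at a = 10.8: Pa²(3L − a)/(6EI) = 57317/EI
  clockwise couple 35.5 at a = 6: M₀a(2L − a)/(2EI) = 1917/EI
  δ_0 = 154490/EI
Flexibility coefficient — unit upward force at B: δ_{BB} = L³/(3EI) = 576/EI.
With EI = 54000 kN·m²: δ_0 = 2.8609 m and δ_{BB} = 0.010667 m/kN.
Compatibility — the spring shortens by R_B/k under the reaction it provides: δ_0 − R_B·δ_{BB} = R_B/k. With 1/k = 0.000083 m/kN, R_B = δ_0 / (δ_{BB} + 1/k) = 2.8609 / (0.010667 + 0.000083) = 266.1 kN.

R_B = 266.1 kN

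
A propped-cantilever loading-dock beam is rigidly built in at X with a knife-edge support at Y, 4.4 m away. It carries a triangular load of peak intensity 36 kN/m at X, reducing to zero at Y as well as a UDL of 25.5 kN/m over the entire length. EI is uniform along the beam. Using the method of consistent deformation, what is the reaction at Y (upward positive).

Take the reaction at Y as the redundant and release it; the primary structure is a cantilever fixed at X.
Free-end deflection of the primary structure under the applied loading (downward +):
  triangular load, peak 36 at the fixed end: w₀L⁴/(30EI) = 449.8/EI
  UDL 25.5: wL⁴/(8EI) = 1195/EI
  δ_0 = 1644/EI
Flexibility coefficient — unit upward force at Y: δ_{YY} = L³/(3EI) = 28.39/EI.
Compatibility at Y: δ_0 − R_Y·δ_{YY} = 0, so R_Y = 1644/28.39 = 57.91 kN.

R_Y = 57.91 kN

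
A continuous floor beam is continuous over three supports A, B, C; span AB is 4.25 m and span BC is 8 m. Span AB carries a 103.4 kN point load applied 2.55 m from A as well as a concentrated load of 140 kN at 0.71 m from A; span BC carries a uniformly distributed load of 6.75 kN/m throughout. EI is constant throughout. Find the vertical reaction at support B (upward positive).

R_B = 141.7 kN

Release continuity at B by inserting a hinge; the redundant is the internal moment M_B. The primary structure is two simply-supported spans AB and BC.
End slopes at the hinge B, treating each span as simply supported:
  span AB: point load 103.4 at a = 2.55: Pab(L + a)/(6LEI) = 119.5/EI
  span AB: point load 140 at a = 0.71: Pab(L + a)/(6LEI) = 68.44/EI
  span BC: UDL 6.75: wL³/(24EI) = 144/EI
  relative rotation θ_0 = (188 + 144)/EI = 332/EI
A unit hogging moment at B produces rotation L₁/(3EI) + L₂/(3EI) = 4.083/EI.
Slope continuity at B: θ_0 = M_B·4.083/EI, so M_B = 332/4.083 = 81.3 kN·m (hogging).
Span AB, ΣM about A with M_B applied at B: R_B^{AB}·4.25 = 363.1 + 81.3, so R_B^{AB} = 104.6 kN and R_A = 243.4 − 104.6 = 138.8 kN.
Span BC, ΣM about C: R_B^{BC}·8 = 216 + 81.3, so R_B^{BC} = 37.16 kN and R_C = 54 − 37.16 = 16.84 kN.
R_B = 104.6 + 37.16 = 141.7 kN.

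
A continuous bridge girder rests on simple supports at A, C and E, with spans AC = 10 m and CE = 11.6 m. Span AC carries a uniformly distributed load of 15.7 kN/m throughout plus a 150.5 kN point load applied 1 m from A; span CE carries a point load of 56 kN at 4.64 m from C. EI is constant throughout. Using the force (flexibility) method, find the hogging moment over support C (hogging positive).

M_C = 192.3 kN·m

Take M_C as the redundant. Released structure: two simple spans AC and CE with a hinge at C.
End slopes at the hinge C, treating each span as simply supported:
  span AC: UDL 15.7: wL³/(24EI) = 654.2/EI
  span AC: point load 150.5 at a = 1: Pab(L + a)/(6LEI) = 248.3/EI
  span CE: point load 56 at a = 4.64: Pab(L + b)/(6LEI) = 482.3/EI
  relative rotation θ_0 = (902.5 + 482.3)/EI = 1385/EI
A unit hogging moment at C produces rotation L₁/(3EI) + L₂/(3EI) = 7.2/EI.
Slope continuity at C: θ_0 = M_C·7.2/EI, so M_C = 1385/7.2 = 192.3 kN·m (hogging).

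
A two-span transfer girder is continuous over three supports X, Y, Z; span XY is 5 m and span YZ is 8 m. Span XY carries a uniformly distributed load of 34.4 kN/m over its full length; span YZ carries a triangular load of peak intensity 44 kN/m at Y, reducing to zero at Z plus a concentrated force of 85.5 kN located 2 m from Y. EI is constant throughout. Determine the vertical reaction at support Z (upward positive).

Release continuity at Y by inserting a hinge; the redundant is the internal moment M_Y. The primary structure is two simply-supported spans XY and YZ.
End slopes at the hinge Y, treating each span as simply supported:
  span XY: UDL 34.4: wL³/(24EI) = 179.2/EI
  span YZ: triangular load, peak 44: w₀L³/(45EI) = 500.6/EI
  span YZ: point load 85.5 at a = 2: Pab(L + b)/(6LEI) = 299.2/EI
  relative rotation θ_0 = (179.2 + 799.9)/EI = 979/EI
A unit hogging moment at Y produces rotation L₁/(3EI) + L₂/(3EI) = 4.333/EI.
Compatibility: M_Y·(L₁+L₂)/(3EI) = θ_0, giving M_Y = 225.9 kN·m (hogging).
Span YZ, ΣM about Z: R_Y^{YZ}·8 = 1452 + 225.9, so R_Y^{YZ} = 209.7 kN and R_Z = 261.5 − 209.7 = 51.8 kN.

R_Z = 51.8 kN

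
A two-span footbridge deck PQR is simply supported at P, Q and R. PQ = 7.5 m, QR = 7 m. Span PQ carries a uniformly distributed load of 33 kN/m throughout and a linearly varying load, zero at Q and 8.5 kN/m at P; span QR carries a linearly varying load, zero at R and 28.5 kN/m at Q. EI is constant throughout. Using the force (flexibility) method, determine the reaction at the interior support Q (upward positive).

Release continuity at Q by inserting a hinge; the redundant is the internal moment M_Q. The primary structure is two simply-supported spans PQ and QR.
Discontinuity in slope at Q on the released structure — sum the simple-span end rotations:
  span PQ: UDL 33: wL³/(24EI) = 580.1/EI
  span PQ: triangular load, peak 8.5: 7w₀L³/(360EI) = 69.73/EI
  span QR: triangular load, peak 28.5: w₀L³/(45EI) = 217.2/EI
  relative rotation θ_0 = (649.8 + 217.2)/EI = 867/EI
A unit hogging moment at Q produces rotation L₁/(3EI) + L₂/(3EI) = 4.833/EI.
Slope continuity at Q: θ_0 = M_Q·4.833/EI, so M_Q = 867/4.833 = 179.4 kN·m (hogging).
Span PQ, ΣM about P with M_Q applied at Q: R_Q^{PQ}·7.5 = 1008 + 179.4, so R_Q^{PQ} = 158.3 kN and R_P = 279.4 − 158.3 = 121.1 kN.
Span QR, ΣM about R: R_Q^{QR}·7 = 465.5 + 179.4, so R_Q^{QR} = 92.13 kN and R_R = 99.75 − 92.13 = 7.623 kN.
R_Q = 158.3 + 92.13 = 250.4 kN.

R_Q = 250.4 kN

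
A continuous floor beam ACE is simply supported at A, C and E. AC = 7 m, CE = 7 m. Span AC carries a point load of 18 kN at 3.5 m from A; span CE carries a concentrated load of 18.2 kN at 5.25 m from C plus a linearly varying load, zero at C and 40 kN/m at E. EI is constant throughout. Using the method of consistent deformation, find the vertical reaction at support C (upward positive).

Take M_C as the redundant. Released structure: two simple spans AC and CE with a hinge at C.
Discontinuity in slope at C on the released structure — sum the simple-span end rotations:
  span AC: point load 18 at a = 3.5: Pab(L + a)/(6LEI) = 55.12/EI
  span CE: point load 18.2 at a = 5.25: Pab(L + b)/(6LEI) = 34.84/EI
  span CE: triangular load, peak 40: 7w₀L³/(360EI) = 266.8/EI
  relative rotation θ_0 = (55.12 + 301.6)/EI = 356.7/EI
A unit hogging moment at C produces rotation L₁/(3EI) + L₂/(3EI) = 4.667/EI.
Compatibility: M_C·(L₁+L₂)/(3EI) = θ_0, giving M_C = 76.44 kN·m (hogging).
Span AC, ΣM about A with M_C applied at C: R_C^{AC}·7 = 63 + 76.44, so R_C^{AC} = 19.92 kN and R_A = 18 − 19.92 = -1.921 kN.
Span CE, ΣM about E: R_C^{CE}·7 = 358.5 + 76.44, so R_C^{CE} = 62.14 kN and R_E = 158.2 − 62.14 = 96.06 kN.
R_C = 19.92 + 62.14 = 82.06 kN.

R_C = 82.06 kN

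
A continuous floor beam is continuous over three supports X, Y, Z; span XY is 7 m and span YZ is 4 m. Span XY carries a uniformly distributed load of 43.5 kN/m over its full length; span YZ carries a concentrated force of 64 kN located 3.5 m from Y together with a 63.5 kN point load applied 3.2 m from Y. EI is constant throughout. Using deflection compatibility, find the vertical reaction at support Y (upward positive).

Release continuity at Y by inserting a hinge; the redundant is the internal moment M_Y. The primary structure is two simply-supported spans XY and YZ.
Discontinuity in slope at Y on the released structure — sum the simple-span end rotations:
  span XY: UDL 43.5: wL³/(24EI) = 621.7/EI
  span YZ: point load 64 at a = 3.5: Pab(L + b)/(6LEI) = 21/EI
  span YZ: point load 63.5 at a = 3.2: Pab(L + b)/(6LEI) = 32.51/EI
  relative rotation θ_0 = (621.7 + 53.51)/EI = 675.2/EI
A unit hogging moment at Y produces rotation L₁/(3EI) + L₂/(3EI) = 3.667/EI.
Slope continuity at Y: θ_0 = M_Y·3.667/EI, so M_Y = 675.2/3.667 = 184.1 kN·m (hogging).
Span XY, ΣM about X with M_Y applied at Y: R_Y^{XY}·7 = 1066 + 184.1, so R_Y^{XY} = 178.6 kN and R_X = 304.5 − 178.6 = 125.9 kN.
Span YZ, ΣM about Z: R_Y^{YZ}·4 = 82.8 + 184.1, so R_Y^{YZ} = 66.74 kN and R_Z = 127.5 − 66.74 = 60.76 kN.
R_Y = 178.6 + 66.74 = 245.3 kN.

R_Y = 245.3 kN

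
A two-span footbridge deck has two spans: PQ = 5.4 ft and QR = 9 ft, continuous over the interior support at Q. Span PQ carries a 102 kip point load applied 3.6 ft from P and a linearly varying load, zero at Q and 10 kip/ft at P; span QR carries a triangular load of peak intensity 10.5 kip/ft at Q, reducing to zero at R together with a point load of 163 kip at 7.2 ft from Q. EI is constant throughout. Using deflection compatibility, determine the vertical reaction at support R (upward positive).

R_R = 127.5 kip

Insert a hinge at Q; M_Q is the redundant, and each span becomes simply supported.
Rotations at Q on the released spans (each span's end-slope, ×1/EI):
  span PQ: point load 102 at a = 3.6: Pab(L + a)/(6LEI) = 183.6/EI
  span PQ: triangular load, peak 10: 7w₀L³/(360EI) = 30.62/EI
  span QR: triangular load, peak 10.5: w₀L³/(45EI) = 170.1/EI
  span QR: point load 163 at a = 7.2: Pab(L + b)/(6LEI) = 422.5/EI
  relative rotation θ_0 = (214.2 + 592.6)/EI = 806.8/EI
A unit hogging moment at Q produces rotation L₁/(3EI) + L₂/(3EI) = 4.8/EI.
Slope continuity at Q: θ_0 = M_Q·4.8/EI, so M_Q = 806.8/4.8 = 168.1 kip·ft (hogging).
Span QR, ΣM about R: R_Q^{QR}·9 = 576.9 + 168.1, so R_Q^{QR} = 82.78 kip and R_R = 210.2 − 82.78 = 127.5 kip.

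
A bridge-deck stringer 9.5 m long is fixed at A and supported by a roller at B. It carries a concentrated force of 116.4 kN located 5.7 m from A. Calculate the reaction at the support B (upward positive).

R_B = 50.28 kN

Release the roller at B. Primary structure: cantilever fixed at A.
Free-end deflection of the primary structure under the applied loading (downward +):
  point load 116.4 at a = 5.7: Pa²(3L − a)/(6EI) = 14371/EI
Tip deflection under a unit load at B: L³/(3EI) = 285.8/EI.
Compatibility at B: δ_0 − R_B·δ_{BB} = 0, so R_B = 14371/285.8 = 50.28 kN.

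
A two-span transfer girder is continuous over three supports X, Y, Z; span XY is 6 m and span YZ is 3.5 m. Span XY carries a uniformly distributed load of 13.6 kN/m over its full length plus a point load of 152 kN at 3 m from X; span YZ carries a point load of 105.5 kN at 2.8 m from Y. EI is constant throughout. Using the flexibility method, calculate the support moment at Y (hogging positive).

M_Y = 159.7 kN·m

Insert a hinge at Y; M_Y is the redundant, and each span becomes simply supported.
End slopes at the hinge Y, treating each span as simply supported:
  span XY: UDL 13.6: wL³/(24EI) = 122.4/EI
  span XY: point load 152 at a = 3: Pab(L + a)/(6LEI) = 342/EI
  span YZ: point load 105.5 at a = 2.8: Pab(L + b)/(6LEI) = 41.36/EI
  relative rotation θ_0 = (464.4 + 41.36)/EI = 505.8/EI
A unit hogging moment at Y produces rotation L₁/(3EI) + L₂/(3EI) = 3.167/EI.
Slope continuity at Y: θ_0 = M_Y·3.167/EI, so M_Y = 505.8/3.167 = 159.7 kN·m (hogging).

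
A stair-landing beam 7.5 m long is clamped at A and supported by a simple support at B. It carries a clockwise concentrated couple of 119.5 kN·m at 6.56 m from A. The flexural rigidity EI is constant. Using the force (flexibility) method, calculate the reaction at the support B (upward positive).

Take the reaction at B as the redundant and release it; the primary structure is a cantilever fixed at A.
Downward deflection at the released point B due to the loads:
  clockwise couple 119.5 at a = 6.56: M₀a(2L − a)/(2EI) = 3308/EI
Tip deflection under a unit load at B: L³/(3EI) = 140.6/EI.
Compatibility at B: δ_0 − R_B·δ_{BB} = 0, so R_B = 3308/140.6 = 23.52 kN.

R_B = 23.52 kN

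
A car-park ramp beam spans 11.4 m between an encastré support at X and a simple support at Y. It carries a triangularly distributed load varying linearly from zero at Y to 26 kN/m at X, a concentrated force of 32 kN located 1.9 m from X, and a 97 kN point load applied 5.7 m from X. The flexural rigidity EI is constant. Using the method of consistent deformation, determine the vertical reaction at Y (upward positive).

Remove the prop at Y; the released (primary) structure is a cantilever built in at X.
Deflection at Y on the released cantilever, summing each load's contribution:
  triangular load, peak 26 at the fixed end: w₀L⁴/(30EI) = 14638/EI
  point load 32 at a = 1.9: Pa²(3L − a)/(6EI) = 621.9/EI
  point load 97 at a = 5.7: Pa²(3L − a)/(6EI) = 14970/EI
  δ_0 = 30229/EI
Tip deflection under a unit load at Y: L³/(3EI) = 493.8/EI.
Compatibility at Y: δ_0 − R_Y·δ_{YY} = 0, so R_Y = 30229/493.8 = 61.21 kN.

R_Y = 61.21 kN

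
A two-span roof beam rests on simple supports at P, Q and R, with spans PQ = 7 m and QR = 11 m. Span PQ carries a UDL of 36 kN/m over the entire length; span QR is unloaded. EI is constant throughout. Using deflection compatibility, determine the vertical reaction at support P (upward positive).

Release continuity at Q by inserting a hinge; the redundant is the internal moment M_Q. The primary structure is two simply-supported spans PQ and QR.
Rotations at Q on the released spans (each span's end-slope, ×1/EI):
  span PQ: UDL 36: wL³/(24EI) = 514.5/EI
  relative rotation θ_0 = (514.5 + 0)/EI = 514.5/EI
A unit hogging moment at Q produces rotation L₁/(3EI) + L₂/(3EI) = 6/EI.
Compatibility: M_Q·(L₁+L₂)/(3EI) = θ_0, giving M_Q = 85.75 kN·m (hogging).
Span PQ, ΣM about P with M_Q applied at Q: R_Q^{PQ}·7 = 882 + 85.75, so R_Q^{PQ} = 138.2 kN and R_P = 252 − 138.2 = 113.8 kN.

R_P = 113.8 kN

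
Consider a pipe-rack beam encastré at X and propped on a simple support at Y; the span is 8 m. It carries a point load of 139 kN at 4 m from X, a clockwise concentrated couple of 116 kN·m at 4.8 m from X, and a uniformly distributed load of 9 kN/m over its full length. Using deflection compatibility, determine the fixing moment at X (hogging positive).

Take the reaction at Y as the redundant and release it; the primary structure is a cantilever fixed at X.
Deflection at Y on the released cantilever, summing each load's contribution:
  point load 139 at a = 4: Pa²(3L − a)/(6EI) = 7413/EI
  clockwise couple 116 at a = 4.8: M₀a(2L − a)/(2EI) = 3118/EI
  UDL 9: wL⁴/(8EI) = 4608/EI
  δ_0 = 15139/EI
Tip deflection under a unit load at Y: L³/(3EI) = 170.7/EI.
The prop prevents deflection at Y: R_Y = δ_0/δ_{YY} = 15139/170.7 = 88.71 kN.
Moment equilibrium about X: M_X = Σ(load moments about X) − R_Y·L = 960 − 88.71×8 = 250.3 kN·m.

M_X = 250.3 kN·m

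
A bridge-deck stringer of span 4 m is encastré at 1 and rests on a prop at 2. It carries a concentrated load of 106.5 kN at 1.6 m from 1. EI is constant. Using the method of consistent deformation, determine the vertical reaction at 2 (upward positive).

R_2 = 22.15 kN

Choose R_2 as the redundant. The primary structure is the cantilever fixed at 1.
Downward deflection at the released point 2 due to the loads:
  point load 106.5 at a = 1.6: Pa²(3L − a)/(6EI) = 472.6/EI
Tip deflection under a unit load at 2: L³/(3EI) = 21.33/EI.
Compatibility at 2: δ_0 − R_2·δ_{22} = 0, so R_2 = 472.6/21.33 = 22.15 kN.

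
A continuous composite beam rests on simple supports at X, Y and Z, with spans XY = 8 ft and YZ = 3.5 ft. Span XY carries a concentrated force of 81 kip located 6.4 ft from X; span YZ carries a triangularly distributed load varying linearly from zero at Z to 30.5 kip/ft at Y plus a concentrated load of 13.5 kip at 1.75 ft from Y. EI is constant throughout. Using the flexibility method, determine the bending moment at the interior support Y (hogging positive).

M_Y = 75.19 kip·ft

Take M_Y as the redundant. Released structure: two simple spans XY and YZ with a hinge at Y.
End slopes at the hinge Y, treating each span as simply supported:
  span XY: point load 81 at a = 6.4: Pab(L + a)/(6LEI) = 248.8/EI
  span YZ: triangular load, peak 30.5: w₀L³/(45EI) = 29.06/EI
  span YZ: point load 13.5 at a = 1.75: Pab(L + b)/(6LEI) = 10.34/EI
  relative rotation θ_0 = (248.8 + 39.4)/EI = 288.2/EI
A unit hogging moment at Y produces rotation L₁/(3EI) + L₂/(3EI) = 3.833/EI.
Compatibility: M_Y·(L₁+L₂)/(3EI) = θ_0, giving M_Y = 75.19 kip·ft (hogging).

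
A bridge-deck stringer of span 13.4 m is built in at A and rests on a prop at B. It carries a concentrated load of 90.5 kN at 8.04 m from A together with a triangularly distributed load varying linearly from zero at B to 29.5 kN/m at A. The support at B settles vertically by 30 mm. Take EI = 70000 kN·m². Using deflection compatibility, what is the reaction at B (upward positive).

Remove the prop at B; the released (primary) structure is a cantilever built in at A.
Downward deflection at the released point B due to the loads:
  point load 90.5 at a = 8.04: Pa²(3L − a)/(6EI) = 31356/EI
  triangular load, peak 29.5 at the fixed end: w₀L⁴/(30EI) = 31704/EI
  δ_0 = 63061/EI
Flexibility coefficient — unit upward force at B: δ_{BB} = L³/(3EI) = 802/EI.
With EI = 70000 kN·m²: δ_0 = 0.90087 m and δ_{BB} = 0.011458 m/kN.
Compatibility — the beam at B must follow the support down by 0.03 m: δ_0 − R_B·δ_{BB} = 0.03, so R_B = (0.90087 − 0.03)/0.011458 = 76.01 kN.

R_B = 76.01 kN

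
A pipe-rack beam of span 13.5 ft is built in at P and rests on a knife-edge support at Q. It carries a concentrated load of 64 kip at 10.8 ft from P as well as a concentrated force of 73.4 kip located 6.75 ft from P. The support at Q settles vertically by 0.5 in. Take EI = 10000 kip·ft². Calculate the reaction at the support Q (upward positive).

R_Q = 67.49 kip

Take the reaction at Q as the redundant and release it; the primary structure is a cantilever fixed at P.
Downward deflection at the released point Q due to the loads:
  point load 64 at a = 10.8: Pa²(3L − a)/(6EI) = 36952/EI
  point load 73.4 at a = 6.75: Pa²(3L − a)/(6EI) = 18812/EI
  δ_0 = 55763/EI
Flexibility coefficient — unit upward force at Q: δ_{QQ} = L³/(3EI) = 820.1/EI.
With EI = 10000 kip·ft²: δ_0 = 5.5763 ft and δ_{QQ} = 0.082013 ft/kip.
Compatibility — the beam at Q must follow the support down by 0.04167 ft: δ_0 − R_Q·δ_{QQ} = 0.04167, so R_Q = (5.5763 − 0.04167)/0.082013 = 67.49 kip.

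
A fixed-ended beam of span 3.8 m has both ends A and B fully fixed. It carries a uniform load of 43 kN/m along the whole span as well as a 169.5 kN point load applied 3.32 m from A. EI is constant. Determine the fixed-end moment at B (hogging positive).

M_B = 113.8 kN·m

Take the two fixed-end moments M_A, M_B as redundants; the released structure is the simple span AB.
Simple-span end rotations at A and B under the given loads:
  at A: UDL 43: wL³/(24EI) = 98.31/EI
  at B: UDL 43: wL³/(24EI) = 98.31/EI
  at A: point load 169.5 at a = 3.32: Pab(L + b)/(6LEI) = 50.71/EI
  at B: point load 169.5 at a = 3.32: Pab(L + a)/(6LEI) = 84.35/EI
  θ_A0 = 149/EI,  θ_B0 = 182.7/EI
Flexibility coefficients: a unit moment at one end gives L/(3EI) there and L/(6EI) at the far end, so f₁₁ = f₂₂ = 1.267/EI and f₁₂ = f₂₁ = 0.6333/EI.
Compatibility — zero rotation at each built-in end:
  1.267 M_A + 0.6333 M_B = 149
  0.6333 M_A + 1.267 M_B = 182.7
Solving the pair gives M_A = 60.72 kN·m and M_B = 113.8 kN·m (hogging).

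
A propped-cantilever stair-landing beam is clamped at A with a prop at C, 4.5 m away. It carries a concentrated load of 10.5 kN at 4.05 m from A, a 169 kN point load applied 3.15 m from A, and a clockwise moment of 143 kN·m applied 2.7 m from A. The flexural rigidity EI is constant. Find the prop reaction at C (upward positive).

R_C = 144.2 kN

Take the reaction at C as the redundant and release it; the primary structure is a cantilever fixed at A.
Free-end deflection of the primary structure under the applied loading (downward +):
  point load 10.5 at a = 4.05: Pa²(3L − a)/(6EI) = 271.3/EI
  point load 169 at a = 3.15: Pa²(3L − a)/(6EI) = 2893/EI
  clockwise couple 143 at a = 2.7: M₀a(2L − a)/(2EI) = 1216/EI
  δ_0 = 4380/EI
Tip deflection under a unit load at C: L³/(3EI) = 30.38/EI.
Compatibility at C: δ_0 − R_C·δ_{CC} = 0, so R_C = 4380/30.38 = 144.2 kN.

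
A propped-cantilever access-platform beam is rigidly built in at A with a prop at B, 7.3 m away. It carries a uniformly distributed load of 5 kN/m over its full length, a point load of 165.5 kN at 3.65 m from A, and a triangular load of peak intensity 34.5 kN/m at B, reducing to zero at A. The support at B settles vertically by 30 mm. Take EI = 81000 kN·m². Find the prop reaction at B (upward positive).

R_B = 115.9 kN

Release the roller at B. Primary structure: cantilever fixed at A.
Free-end deflection of the primary structure under the applied loading (downward +):
  UDL 5: wL⁴/(8EI) = 1775/EI
  point load 165.5 at a = 3.65: Pa²(3L − a)/(6EI) = 6706/EI
  triangular load, peak 34.5 at the free end: 11w₀L⁴/(120EI) = 8981/EI
  δ_0 = 17462/EI
Tip deflection under a unit load at B: L³/(3EI) = 129.7/EI.
With EI = 81000 kN·m²: δ_0 = 0.21558 m and δ_{BB} = 0.001601 m/kN.
Compatibility — the beam at B must follow the support down by 0.03 m: δ_0 − R_B·δ_{BB} = 0.03, so R_B = (0.21558 − 0.03)/0.001601 = 115.9 kN.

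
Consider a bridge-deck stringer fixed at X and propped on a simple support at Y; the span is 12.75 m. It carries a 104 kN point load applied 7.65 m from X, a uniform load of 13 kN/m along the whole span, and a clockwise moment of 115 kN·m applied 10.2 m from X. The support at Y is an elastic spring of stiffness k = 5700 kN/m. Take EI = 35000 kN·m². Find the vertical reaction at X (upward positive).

Release the roller at Y. Primary structure: cantilever fixed at X.
Deflection at Y on the released cantilever, summing each load's contribution:
  point load 104 at a = 7.65: Pa²(3L − a)/(6EI) = 31040/EI
  UDL 13: wL⁴/(8EI) = 42943/EI
  clockwise couple 115 at a = 10.2: M₀a(2L − a)/(2EI) = 8973/EI
  δ_0 = 82957/EI
Flexibility coefficient — unit upward force at Y: δ_{YY} = L³/(3EI) = 690.9/EI.
With EI = 35000 kN·m²: δ_0 = 2.3702 m and δ_{YY} = 0.01974 m/kN.
Compatibility — the spring shortens by R_Y/k under the reaction it provides: δ_0 − R_Y·δ_{YY} = R_Y/k. With 1/k = 0.000175 m/kN, R_Y = δ_0 / (δ_{YY} + 1/k) = 2.3702 / (0.01974 + 0.000175) = 119 kN.
Vertical equilibrium: R_X = ΣP − R_Y = 269.8 − 119 = 150.7 kN.

R_X = 150.7 kN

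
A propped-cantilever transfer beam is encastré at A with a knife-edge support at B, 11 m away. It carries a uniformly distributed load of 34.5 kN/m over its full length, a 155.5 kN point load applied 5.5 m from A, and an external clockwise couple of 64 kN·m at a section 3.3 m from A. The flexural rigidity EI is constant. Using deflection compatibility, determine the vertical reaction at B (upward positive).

Choose R_B as the redundant. The primary structure is the cantilever fixed at A.
Free-end deflection of the primary structure under the applied loading (downward +):
  UDL 34.5: wL⁴/(8EI) = 63139/EI
  point load 155.5 at a = 5.5: Pa²(3L − a)/(6EI) = 21559/EI
  clockwise couple 64 at a = 3.3: M₀a(2L − a)/(2EI) = 1975/EI
  δ_0 = 86673/EI
Tip deflection under a unit load at B: L³/(3EI) = 443.7/EI.
Compatibility at B: δ_0 − R_B·δ_{BB} = 0, so R_B = 86673/443.7 = 195.4 kN.

R_B = 195.4 kN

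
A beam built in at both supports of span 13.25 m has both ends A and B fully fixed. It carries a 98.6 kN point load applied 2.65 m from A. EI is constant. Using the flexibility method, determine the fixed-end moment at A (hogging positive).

Take the two fixed-end moments M_A, M_B as redundants; the released structure is the simple span AB.
On the primary (simply-supported) span, the end slopes from the loading are:
  at A: point load 98.6 at a = 2.65: Pab(L + b)/(6LEI) = 830.9/EI
  at B: point load 98.6 at a = 2.65: Pab(L + a)/(6LEI) = 553.9/EI
  θ_A0 = 830.9/EI,  θ_B0 = 553.9/EI
Flexibility coefficients: a unit moment at one end gives L/(3EI) there and L/(6EI) at the far end, so f₁₁ = f₂₂ = 4.417/EI and f₁₂ = f₂₁ = 2.208/EI.
Compatibility — zero rotation at each built-in end:
  4.417 M_A + 2.208 M_B = 830.9
  2.208 M_A + 4.417 M_B = 553.9
Solving the pair gives M_A = 167.2 kN·m and M_B = 41.81 kN·m (hogging).

M_A = 167.2 kN·m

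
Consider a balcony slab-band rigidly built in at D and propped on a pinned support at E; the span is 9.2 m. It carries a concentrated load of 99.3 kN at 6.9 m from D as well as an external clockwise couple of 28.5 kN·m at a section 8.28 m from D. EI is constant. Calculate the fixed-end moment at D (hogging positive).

Remove the prop at E; the released (primary) structure is a cantilever built in at D.
Deflection at E on the released cantilever, summing each load's contribution:
  point load 99.3 at a = 6.9: Pa²(3L − a)/(6EI) = 16310/EI
  clockwise couple 28.5 at a = 8.28: M₀a(2L − a)/(2EI) = 1194/EI
  δ_0 = 17505/EI
Tip deflection under a unit load at E: L³/(3EI) = 259.6/EI.
The prop prevents deflection at E: R_E = δ_0/δ_{EE} = 17505/259.6 = 67.44 kN.
Moment equilibrium about D: M_D = Σ(load moments about D) − R_E·L = 713.7 − 67.44×9.2 = 93.24 kN·m.

M_D = 93.24 kN·m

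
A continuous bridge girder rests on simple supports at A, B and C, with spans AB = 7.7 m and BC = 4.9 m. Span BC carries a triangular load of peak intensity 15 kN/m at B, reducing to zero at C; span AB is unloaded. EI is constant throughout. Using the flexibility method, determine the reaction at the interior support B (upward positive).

Release continuity at B by inserting a hinge; the redundant is the internal moment M_B. The primary structure is two simply-supported spans AB and BC.
End slopes at the hinge B, treating each span as simply supported:
  span BC: triangular load, peak 15: w₀L³/(45EI) = 39.22/EI
  relative rotation θ_0 = (0 + 39.22)/EI = 39.22/EI
A unit hogging moment at B produces rotation L₁/(3EI) + L₂/(3EI) = 4.2/EI.
Compatibility: M_B·(L₁+L₂)/(3EI) = θ_0, giving M_B = 9.337 kN·m (hogging).
Span AB, ΣM about A with M_B applied at B: R_B^{AB}·7.7 = 0 + 9.337, so R_B^{AB} = 1.213 kN and R_A = 0 − 1.213 = -1.213 kN.
Span BC, ΣM about C: R_B^{BC}·4.9 = 120 + 9.337, so R_B^{BC} = 26.41 kN and R_C = 36.75 − 26.41 = 10.34 kN.
R_B = 1.213 + 26.41 = 27.62 kN.

R_B = 27.62 kN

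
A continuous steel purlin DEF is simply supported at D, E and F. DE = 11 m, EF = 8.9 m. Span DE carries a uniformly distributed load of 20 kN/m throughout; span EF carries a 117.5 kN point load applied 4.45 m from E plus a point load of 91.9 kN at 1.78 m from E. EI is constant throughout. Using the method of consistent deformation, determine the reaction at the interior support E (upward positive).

Take M_E as the redundant. Released structure: two simple spans DE and EF with a hinge at E.
Rotations at E on the released spans (each span's end-slope, ×1/EI):
  span DE: UDL 20: wL³/(24EI) = 1109/EI
  span EF: point load 117.5 at a = 4.45: Pab(L + b)/(6LEI) = 581.7/EI
  span EF: point load 91.9 at a = 1.78: Pab(L + b)/(6LEI) = 349.4/EI
  relative rotation θ_0 = (1109 + 931.1)/EI = 2040/EI
A unit hogging moment at E produces rotation L₁/(3EI) + L₂/(3EI) = 6.633/EI.
Slope continuity at E: θ_0 = M_E·6.633/EI, so M_E = 2040/6.633 = 307.6 kN·m (hogging).
Span DE, ΣM about D with M_E applied at E: R_E^{DE}·11 = 1210 + 307.6, so R_E^{DE} = 138 kN and R_D = 220 − 138 = 82.04 kN.
Span EF, ΣM about F: R_E^{EF}·8.9 = 1177 + 307.6, so R_E^{EF} = 166.8 kN and R_F = 209.4 − 166.8 = 42.57 kN.
R_E = 138 + 166.8 = 304.8 kN.

R_E = 304.8 kN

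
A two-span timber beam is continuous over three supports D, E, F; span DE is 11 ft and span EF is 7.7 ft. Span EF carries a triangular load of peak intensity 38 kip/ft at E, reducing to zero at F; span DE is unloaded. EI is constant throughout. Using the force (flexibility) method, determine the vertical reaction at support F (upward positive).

Insert a hinge at E; M_E is the redundant, and each span becomes simply supported.
Discontinuity in slope at E on the released structure — sum the simple-span end rotations:
  span EF: triangular load, peak 38: w₀L³/(45EI) = 385.5/EI
  relative rotation θ_0 = (0 + 385.5)/EI = 385.5/EI
A unit hogging moment at E produces rotation L₁/(3EI) + L₂/(3EI) = 6.233/EI.
Compatibility: M_E·(L₁+L₂)/(3EI) = θ_0, giving M_E = 61.85 kip·ft (hogging).
Span EF, ΣM about F: R_E^{EF}·7.7 = 751 + 61.85, so R_E^{EF} = 105.6 kip and R_F = 146.3 − 105.6 = 40.73 kip.

R_F = 40.73 kip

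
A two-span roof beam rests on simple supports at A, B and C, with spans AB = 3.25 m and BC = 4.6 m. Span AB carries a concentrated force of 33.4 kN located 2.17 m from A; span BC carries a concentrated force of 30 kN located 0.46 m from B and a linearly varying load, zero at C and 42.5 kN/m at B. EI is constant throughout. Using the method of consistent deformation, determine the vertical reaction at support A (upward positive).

Take M_B as the redundant. Released structure: two simple spans AB and BC with a hinge at B.
End slopes at the hinge B, treating each span as simply supported:
  span AB: point load 33.4 at a = 2.17: Pab(L + a)/(6LEI) = 21.76/EI
  span BC: point load 30 at a = 0.46: Pab(L + b)/(6LEI) = 18.09/EI
  span BC: triangular load, peak 42.5: w₀L³/(45EI) = 91.93/EI
  relative rotation θ_0 = (21.76 + 110)/EI = 131.8/EI
A unit hogging moment at B produces rotation L₁/(3EI) + L₂/(3EI) = 2.617/EI.
Slope continuity at B: θ_0 = M_B·2.617/EI, so M_B = 131.8/2.617 = 50.36 kN·m (hogging).
Span AB, ΣM about A with M_B applied at B: R_B^{AB}·3.25 = 72.48 + 50.36, so R_B^{AB} = 37.8 kN and R_A = 33.4 − 37.8 = -4.397 kN.

R_A = -4.397 kN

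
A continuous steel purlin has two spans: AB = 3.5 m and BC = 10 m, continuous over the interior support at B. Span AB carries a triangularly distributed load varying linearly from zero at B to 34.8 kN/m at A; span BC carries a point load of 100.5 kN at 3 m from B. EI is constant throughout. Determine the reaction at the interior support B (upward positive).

R_B = 144.4 kN

Release continuity at B by inserting a hinge; the redundant is the internal moment M_B. The primary structure is two simply-supported spans AB and BC.
Discontinuity in slope at B on the released structure — sum the simple-span end rotations:
  span AB: triangular load, peak 34.8: 7w₀L³/(360EI) = 29.01/EI
  span BC: point load 100.5 at a = 3: Pab(L + b)/(6LEI) = 598/EI
  relative rotation θ_0 = (29.01 + 598)/EI = 627/EI
A unit hogging moment at B produces rotation L₁/(3EI) + L₂/(3EI) = 4.5/EI.
Slope continuity at B: θ_0 = M_B·4.5/EI, so M_B = 627/4.5 = 139.3 kN·m (hogging).
Span AB, ΣM about A with M_B applied at B: R_B^{AB}·3.5 = 71.05 + 139.3, so R_B^{AB} = 60.11 kN and R_A = 60.9 − 60.11 = 0.7913 kN.
Span BC, ΣM about C: R_B^{BC}·10 = 703.5 + 139.3, so R_B^{BC} = 84.28 kN and R_C = 100.5 − 84.28 = 16.22 kN.
R_B = 60.11 + 84.28 = 144.4 kN.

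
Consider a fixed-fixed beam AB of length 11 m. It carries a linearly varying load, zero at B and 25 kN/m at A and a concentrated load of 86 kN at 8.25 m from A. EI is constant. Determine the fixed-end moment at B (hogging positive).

M_B = 233.9 kN·m

Take the two fixed-end moments M_A, M_B as redundants; the released structure is the simple span AB.
Simple-span end rotations at A and B under the given loads:
  at A: triangular load, peak 25: w₀L³/(45EI) = 739.4/EI
  at B: triangular load, peak 25: 7w₀L³/(360EI) = 647/EI
  at A: point load 86 at a = 8.25: Pab(L + b)/(6LEI) = 406.5/EI
  at B: point load 86 at a = 8.25: Pab(L + a)/(6LEI) = 569.1/EI
  θ_A0 = 1146/EI,  θ_B0 = 1216/EI
Flexibility coefficients: a unit moment at one end gives L/(3EI) there and L/(6EI) at the far end, so f₁₁ = f₂₂ = 3.667/EI and f₁₂ = f₂₁ = 1.833/EI.
Compatibility — zero rotation at each built-in end:
  3.667 M_A + 1.833 M_B = 1146
  1.833 M_A + 3.667 M_B = 1216
Solving the pair gives M_A = 195.6 kN·m and M_B = 233.9 kN·m (hogging).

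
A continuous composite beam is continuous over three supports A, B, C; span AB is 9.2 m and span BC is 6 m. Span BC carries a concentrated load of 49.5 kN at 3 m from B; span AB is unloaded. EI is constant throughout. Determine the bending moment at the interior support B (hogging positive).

Insert a hinge at B; M_B is the redundant, and each span becomes simply supported.
End slopes at the hinge B, treating each span as simply supported:
  span BC: point load 49.5 at a = 3: Pab(L + b)/(6LEI) = 111.4/EI
  relative rotation θ_0 = (0 + 111.4)/EI = 111.4/EI
A unit hogging moment at B produces rotation L₁/(3EI) + L₂/(3EI) = 5.067/EI.
Slope continuity at B: θ_0 = M_B·5.067/EI, so M_B = 111.4/5.067 = 21.98 kN·m (hogging).

M_B = 21.98 kN·m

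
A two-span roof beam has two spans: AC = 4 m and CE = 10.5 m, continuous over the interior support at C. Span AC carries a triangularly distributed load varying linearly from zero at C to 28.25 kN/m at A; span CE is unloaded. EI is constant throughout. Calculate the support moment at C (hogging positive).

M_C = 7.274 kN·m

Insert a hinge at C; M_C is the redundant, and each span becomes simply supported.
End slopes at the hinge C, treating each span as simply supported:
  span AC: triangular load, peak 28.25: 7w₀L³/(360EI) = 35.16/EI
  relative rotation θ_0 = (35.16 + 0)/EI = 35.16/EI
A unit hogging moment at C produces rotation L₁/(3EI) + L₂/(3EI) = 4.833/EI.
Compatibility: M_C·(L₁+L₂)/(3EI) = θ_0, giving M_C = 7.274 kN·m (hogging).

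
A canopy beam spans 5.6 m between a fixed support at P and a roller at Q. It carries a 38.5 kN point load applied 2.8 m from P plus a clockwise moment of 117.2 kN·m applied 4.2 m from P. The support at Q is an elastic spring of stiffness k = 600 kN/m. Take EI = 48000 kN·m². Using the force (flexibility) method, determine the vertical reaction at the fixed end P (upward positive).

R_P = 20.98 kN

Take the reaction at Q as the redundant and release it; the primary structure is a cantilever fixed at P.
Deflection at Q on the released cantilever, summing each load's contribution:
  point load 38.5 at a = 2.8: Pa²(3L − a)/(6EI) = 704.3/EI
  clockwise couple 117.2 at a = 4.2: M₀a(2L − a)/(2EI) = 1723/EI
  δ_0 = 2427/EI
Flexibility coefficient — unit upward force at Q: δ_{QQ} = L³/(3EI) = 58.54/EI.
With EI = 48000 kN·m²: δ_0 = 0.050565 m and δ_{QQ} = 0.00122 m/kN.
Compatibility — the spring shortens by R_Q/k under the reaction it provides: δ_0 − R_Q·δ_{QQ} = R_Q/k. With 1/k = 0.001667 m/kN, R_Q = δ_0 / (δ_{QQ} + 1/k) = 0.050565 / (0.00122 + 0.001667) = 17.52 kN.
Vertical equilibrium: R_P = ΣP − R_Q = 38.5 − 17.52 = 20.98 kN.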